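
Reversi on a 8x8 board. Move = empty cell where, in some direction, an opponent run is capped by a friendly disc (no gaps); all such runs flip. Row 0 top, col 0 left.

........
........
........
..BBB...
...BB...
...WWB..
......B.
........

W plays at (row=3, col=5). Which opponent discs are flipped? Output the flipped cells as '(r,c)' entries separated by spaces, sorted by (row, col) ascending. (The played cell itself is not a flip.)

Dir NW: first cell '.' (not opp) -> no flip
Dir N: first cell '.' (not opp) -> no flip
Dir NE: first cell '.' (not opp) -> no flip
Dir W: opp run (3,4) (3,3) (3,2), next='.' -> no flip
Dir E: first cell '.' (not opp) -> no flip
Dir SW: opp run (4,4) capped by W -> flip
Dir S: first cell '.' (not opp) -> no flip
Dir SE: first cell '.' (not opp) -> no flip

Answer: (4,4)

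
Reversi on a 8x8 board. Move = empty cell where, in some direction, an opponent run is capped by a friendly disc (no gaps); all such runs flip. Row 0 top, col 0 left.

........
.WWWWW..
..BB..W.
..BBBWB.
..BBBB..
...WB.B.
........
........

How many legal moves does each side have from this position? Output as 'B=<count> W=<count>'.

Answer: B=13 W=7

Derivation:
-- B to move --
(0,0): flips 1 -> legal
(0,1): flips 1 -> legal
(0,2): flips 1 -> legal
(0,3): flips 1 -> legal
(0,4): flips 1 -> legal
(0,5): flips 1 -> legal
(0,6): no bracket -> illegal
(1,0): no bracket -> illegal
(1,6): flips 1 -> legal
(1,7): flips 2 -> legal
(2,0): no bracket -> illegal
(2,1): no bracket -> illegal
(2,4): no bracket -> illegal
(2,5): flips 1 -> legal
(2,7): no bracket -> illegal
(3,7): no bracket -> illegal
(4,6): no bracket -> illegal
(5,2): flips 1 -> legal
(6,2): flips 1 -> legal
(6,3): flips 1 -> legal
(6,4): flips 1 -> legal
B mobility = 13
-- W to move --
(2,1): no bracket -> illegal
(2,4): no bracket -> illegal
(2,5): no bracket -> illegal
(2,7): no bracket -> illegal
(3,1): flips 5 -> legal
(3,7): flips 1 -> legal
(4,1): flips 2 -> legal
(4,6): flips 1 -> legal
(4,7): no bracket -> illegal
(5,1): no bracket -> illegal
(5,2): flips 3 -> legal
(5,5): flips 5 -> legal
(5,7): no bracket -> illegal
(6,3): no bracket -> illegal
(6,4): no bracket -> illegal
(6,5): no bracket -> illegal
(6,6): no bracket -> illegal
(6,7): flips 4 -> legal
W mobility = 7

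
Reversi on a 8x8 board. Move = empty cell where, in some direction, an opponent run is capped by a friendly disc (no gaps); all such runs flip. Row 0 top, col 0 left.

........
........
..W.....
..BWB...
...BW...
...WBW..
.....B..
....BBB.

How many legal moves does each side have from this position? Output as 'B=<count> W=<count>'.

Answer: B=6 W=5

Derivation:
-- B to move --
(1,1): no bracket -> illegal
(1,2): flips 1 -> legal
(1,3): no bracket -> illegal
(2,1): no bracket -> illegal
(2,3): flips 1 -> legal
(2,4): no bracket -> illegal
(3,1): no bracket -> illegal
(3,5): no bracket -> illegal
(4,2): no bracket -> illegal
(4,5): flips 2 -> legal
(4,6): no bracket -> illegal
(5,2): flips 1 -> legal
(5,6): flips 1 -> legal
(6,2): no bracket -> illegal
(6,3): flips 1 -> legal
(6,4): no bracket -> illegal
(6,6): no bracket -> illegal
B mobility = 6
-- W to move --
(2,1): no bracket -> illegal
(2,3): no bracket -> illegal
(2,4): flips 1 -> legal
(2,5): no bracket -> illegal
(3,1): flips 1 -> legal
(3,5): flips 1 -> legal
(4,1): no bracket -> illegal
(4,2): flips 2 -> legal
(4,5): no bracket -> illegal
(5,2): no bracket -> illegal
(5,6): no bracket -> illegal
(6,3): no bracket -> illegal
(6,4): flips 1 -> legal
(6,6): no bracket -> illegal
(6,7): no bracket -> illegal
(7,3): no bracket -> illegal
(7,7): no bracket -> illegal
W mobility = 5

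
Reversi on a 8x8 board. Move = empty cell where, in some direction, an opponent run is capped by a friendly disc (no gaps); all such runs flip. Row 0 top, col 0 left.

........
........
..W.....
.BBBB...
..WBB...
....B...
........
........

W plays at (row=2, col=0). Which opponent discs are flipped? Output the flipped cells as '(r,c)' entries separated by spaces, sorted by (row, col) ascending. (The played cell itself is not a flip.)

Answer: (3,1)

Derivation:
Dir NW: edge -> no flip
Dir N: first cell '.' (not opp) -> no flip
Dir NE: first cell '.' (not opp) -> no flip
Dir W: edge -> no flip
Dir E: first cell '.' (not opp) -> no flip
Dir SW: edge -> no flip
Dir S: first cell '.' (not opp) -> no flip
Dir SE: opp run (3,1) capped by W -> flip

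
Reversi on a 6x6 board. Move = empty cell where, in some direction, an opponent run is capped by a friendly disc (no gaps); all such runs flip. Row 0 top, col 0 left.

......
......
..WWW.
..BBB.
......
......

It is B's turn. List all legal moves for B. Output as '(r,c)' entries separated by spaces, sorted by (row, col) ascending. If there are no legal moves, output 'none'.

Answer: (1,1) (1,2) (1,3) (1,4) (1,5)

Derivation:
(1,1): flips 1 -> legal
(1,2): flips 2 -> legal
(1,3): flips 1 -> legal
(1,4): flips 2 -> legal
(1,5): flips 1 -> legal
(2,1): no bracket -> illegal
(2,5): no bracket -> illegal
(3,1): no bracket -> illegal
(3,5): no bracket -> illegal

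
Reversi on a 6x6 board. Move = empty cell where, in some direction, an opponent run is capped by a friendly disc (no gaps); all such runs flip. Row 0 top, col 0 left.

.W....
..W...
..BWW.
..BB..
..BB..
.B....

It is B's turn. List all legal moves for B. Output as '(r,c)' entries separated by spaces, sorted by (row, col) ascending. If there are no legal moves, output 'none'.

(0,0): no bracket -> illegal
(0,2): flips 1 -> legal
(0,3): no bracket -> illegal
(1,0): no bracket -> illegal
(1,1): no bracket -> illegal
(1,3): flips 1 -> legal
(1,4): flips 1 -> legal
(1,5): flips 1 -> legal
(2,1): no bracket -> illegal
(2,5): flips 2 -> legal
(3,4): no bracket -> illegal
(3,5): no bracket -> illegal

Answer: (0,2) (1,3) (1,4) (1,5) (2,5)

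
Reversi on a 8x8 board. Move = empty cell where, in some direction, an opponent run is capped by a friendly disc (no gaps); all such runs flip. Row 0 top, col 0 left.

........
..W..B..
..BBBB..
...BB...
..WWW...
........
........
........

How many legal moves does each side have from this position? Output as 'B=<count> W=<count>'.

-- B to move --
(0,1): flips 1 -> legal
(0,2): flips 1 -> legal
(0,3): no bracket -> illegal
(1,1): no bracket -> illegal
(1,3): no bracket -> illegal
(2,1): no bracket -> illegal
(3,1): no bracket -> illegal
(3,2): no bracket -> illegal
(3,5): no bracket -> illegal
(4,1): no bracket -> illegal
(4,5): no bracket -> illegal
(5,1): flips 1 -> legal
(5,2): flips 1 -> legal
(5,3): flips 1 -> legal
(5,4): flips 1 -> legal
(5,5): flips 1 -> legal
B mobility = 7
-- W to move --
(0,4): no bracket -> illegal
(0,5): no bracket -> illegal
(0,6): flips 3 -> legal
(1,1): flips 2 -> legal
(1,3): flips 2 -> legal
(1,4): flips 2 -> legal
(1,6): flips 2 -> legal
(2,1): no bracket -> illegal
(2,6): no bracket -> illegal
(3,1): no bracket -> illegal
(3,2): flips 1 -> legal
(3,5): no bracket -> illegal
(3,6): no bracket -> illegal
(4,5): flips 2 -> legal
W mobility = 7

Answer: B=7 W=7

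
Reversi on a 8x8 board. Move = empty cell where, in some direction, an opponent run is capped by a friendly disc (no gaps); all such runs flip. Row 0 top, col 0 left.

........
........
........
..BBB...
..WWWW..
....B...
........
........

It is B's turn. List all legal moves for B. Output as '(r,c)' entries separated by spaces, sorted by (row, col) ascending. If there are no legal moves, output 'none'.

Answer: (3,6) (5,1) (5,2) (5,3) (5,5) (5,6)

Derivation:
(3,1): no bracket -> illegal
(3,5): no bracket -> illegal
(3,6): flips 1 -> legal
(4,1): no bracket -> illegal
(4,6): no bracket -> illegal
(5,1): flips 1 -> legal
(5,2): flips 2 -> legal
(5,3): flips 1 -> legal
(5,5): flips 1 -> legal
(5,6): flips 1 -> legal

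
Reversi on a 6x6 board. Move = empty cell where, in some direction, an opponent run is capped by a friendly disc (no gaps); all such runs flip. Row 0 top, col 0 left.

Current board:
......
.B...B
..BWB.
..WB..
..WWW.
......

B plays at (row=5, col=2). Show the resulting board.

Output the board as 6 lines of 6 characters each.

Answer: ......
.B...B
..BWB.
..BB..
..BWW.
..B...

Derivation:
Place B at (5,2); scan 8 dirs for brackets.
Dir NW: first cell '.' (not opp) -> no flip
Dir N: opp run (4,2) (3,2) capped by B -> flip
Dir NE: opp run (4,3), next='.' -> no flip
Dir W: first cell '.' (not opp) -> no flip
Dir E: first cell '.' (not opp) -> no flip
Dir SW: edge -> no flip
Dir S: edge -> no flip
Dir SE: edge -> no flip
All flips: (3,2) (4,2)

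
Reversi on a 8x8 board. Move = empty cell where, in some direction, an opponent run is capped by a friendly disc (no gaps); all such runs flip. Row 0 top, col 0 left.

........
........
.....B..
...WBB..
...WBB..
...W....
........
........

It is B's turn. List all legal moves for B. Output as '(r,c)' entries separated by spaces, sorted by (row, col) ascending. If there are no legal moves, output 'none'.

(2,2): flips 1 -> legal
(2,3): no bracket -> illegal
(2,4): no bracket -> illegal
(3,2): flips 1 -> legal
(4,2): flips 1 -> legal
(5,2): flips 1 -> legal
(5,4): no bracket -> illegal
(6,2): flips 1 -> legal
(6,3): no bracket -> illegal
(6,4): no bracket -> illegal

Answer: (2,2) (3,2) (4,2) (5,2) (6,2)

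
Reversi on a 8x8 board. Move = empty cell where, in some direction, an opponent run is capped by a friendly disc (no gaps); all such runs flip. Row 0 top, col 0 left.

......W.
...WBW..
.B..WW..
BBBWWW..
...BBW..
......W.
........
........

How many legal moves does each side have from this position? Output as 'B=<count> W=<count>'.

Answer: B=7 W=7

Derivation:
-- B to move --
(0,2): no bracket -> illegal
(0,3): no bracket -> illegal
(0,4): no bracket -> illegal
(0,5): no bracket -> illegal
(0,7): no bracket -> illegal
(1,2): flips 1 -> legal
(1,6): flips 3 -> legal
(1,7): no bracket -> illegal
(2,2): flips 1 -> legal
(2,3): flips 1 -> legal
(2,6): flips 1 -> legal
(3,6): flips 4 -> legal
(4,2): no bracket -> illegal
(4,6): flips 1 -> legal
(4,7): no bracket -> illegal
(5,4): no bracket -> illegal
(5,5): no bracket -> illegal
(5,7): no bracket -> illegal
(6,5): no bracket -> illegal
(6,6): no bracket -> illegal
(6,7): no bracket -> illegal
B mobility = 7
-- W to move --
(0,3): flips 1 -> legal
(0,4): flips 1 -> legal
(0,5): no bracket -> illegal
(1,0): no bracket -> illegal
(1,1): no bracket -> illegal
(1,2): no bracket -> illegal
(2,0): no bracket -> illegal
(2,2): no bracket -> illegal
(2,3): no bracket -> illegal
(4,0): no bracket -> illegal
(4,1): no bracket -> illegal
(4,2): flips 2 -> legal
(5,2): flips 1 -> legal
(5,3): flips 2 -> legal
(5,4): flips 1 -> legal
(5,5): flips 1 -> legal
W mobility = 7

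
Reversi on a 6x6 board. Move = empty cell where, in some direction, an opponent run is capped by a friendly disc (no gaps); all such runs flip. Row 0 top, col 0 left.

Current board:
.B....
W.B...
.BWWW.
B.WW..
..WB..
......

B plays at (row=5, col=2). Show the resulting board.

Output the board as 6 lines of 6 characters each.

Place B at (5,2); scan 8 dirs for brackets.
Dir NW: first cell '.' (not opp) -> no flip
Dir N: opp run (4,2) (3,2) (2,2) capped by B -> flip
Dir NE: first cell 'B' (not opp) -> no flip
Dir W: first cell '.' (not opp) -> no flip
Dir E: first cell '.' (not opp) -> no flip
Dir SW: edge -> no flip
Dir S: edge -> no flip
Dir SE: edge -> no flip
All flips: (2,2) (3,2) (4,2)

Answer: .B....
W.B...
.BBWW.
B.BW..
..BB..
..B...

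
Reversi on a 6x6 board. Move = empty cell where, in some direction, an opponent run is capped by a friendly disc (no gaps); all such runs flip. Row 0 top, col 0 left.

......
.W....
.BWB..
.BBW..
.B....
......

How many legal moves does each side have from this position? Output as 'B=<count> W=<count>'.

Answer: B=5 W=7

Derivation:
-- B to move --
(0,0): no bracket -> illegal
(0,1): flips 1 -> legal
(0,2): no bracket -> illegal
(1,0): no bracket -> illegal
(1,2): flips 1 -> legal
(1,3): flips 1 -> legal
(2,0): no bracket -> illegal
(2,4): no bracket -> illegal
(3,4): flips 1 -> legal
(4,2): no bracket -> illegal
(4,3): flips 1 -> legal
(4,4): no bracket -> illegal
B mobility = 5
-- W to move --
(1,0): no bracket -> illegal
(1,2): no bracket -> illegal
(1,3): flips 1 -> legal
(1,4): no bracket -> illegal
(2,0): flips 1 -> legal
(2,4): flips 1 -> legal
(3,0): flips 2 -> legal
(3,4): no bracket -> illegal
(4,0): flips 1 -> legal
(4,2): flips 1 -> legal
(4,3): no bracket -> illegal
(5,0): no bracket -> illegal
(5,1): flips 3 -> legal
(5,2): no bracket -> illegal
W mobility = 7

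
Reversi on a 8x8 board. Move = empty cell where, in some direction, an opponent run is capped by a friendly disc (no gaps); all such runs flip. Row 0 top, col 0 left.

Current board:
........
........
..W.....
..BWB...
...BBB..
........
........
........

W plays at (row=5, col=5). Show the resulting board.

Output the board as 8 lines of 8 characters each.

Answer: ........
........
..W.....
..BWB...
...BWB..
.....W..
........
........

Derivation:
Place W at (5,5); scan 8 dirs for brackets.
Dir NW: opp run (4,4) capped by W -> flip
Dir N: opp run (4,5), next='.' -> no flip
Dir NE: first cell '.' (not opp) -> no flip
Dir W: first cell '.' (not opp) -> no flip
Dir E: first cell '.' (not opp) -> no flip
Dir SW: first cell '.' (not opp) -> no flip
Dir S: first cell '.' (not opp) -> no flip
Dir SE: first cell '.' (not opp) -> no flip
All flips: (4,4)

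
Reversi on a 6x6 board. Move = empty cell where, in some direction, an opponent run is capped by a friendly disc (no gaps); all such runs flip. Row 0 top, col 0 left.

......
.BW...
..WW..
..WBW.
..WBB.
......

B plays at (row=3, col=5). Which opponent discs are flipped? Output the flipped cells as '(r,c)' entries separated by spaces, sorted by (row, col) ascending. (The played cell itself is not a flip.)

Dir NW: first cell '.' (not opp) -> no flip
Dir N: first cell '.' (not opp) -> no flip
Dir NE: edge -> no flip
Dir W: opp run (3,4) capped by B -> flip
Dir E: edge -> no flip
Dir SW: first cell 'B' (not opp) -> no flip
Dir S: first cell '.' (not opp) -> no flip
Dir SE: edge -> no flip

Answer: (3,4)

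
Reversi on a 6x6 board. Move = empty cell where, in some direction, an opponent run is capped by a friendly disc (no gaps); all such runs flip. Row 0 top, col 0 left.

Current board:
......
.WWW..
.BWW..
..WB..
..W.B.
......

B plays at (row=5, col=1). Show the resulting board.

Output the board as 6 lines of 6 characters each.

Place B at (5,1); scan 8 dirs for brackets.
Dir NW: first cell '.' (not opp) -> no flip
Dir N: first cell '.' (not opp) -> no flip
Dir NE: opp run (4,2) capped by B -> flip
Dir W: first cell '.' (not opp) -> no flip
Dir E: first cell '.' (not opp) -> no flip
Dir SW: edge -> no flip
Dir S: edge -> no flip
Dir SE: edge -> no flip
All flips: (4,2)

Answer: ......
.WWW..
.BWW..
..WB..
..B.B.
.B....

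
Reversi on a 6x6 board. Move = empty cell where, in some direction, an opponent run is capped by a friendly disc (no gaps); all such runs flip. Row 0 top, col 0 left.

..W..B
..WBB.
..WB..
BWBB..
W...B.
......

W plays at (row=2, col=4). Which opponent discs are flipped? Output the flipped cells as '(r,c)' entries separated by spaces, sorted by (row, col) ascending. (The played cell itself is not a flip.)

Answer: (1,3) (2,3)

Derivation:
Dir NW: opp run (1,3) capped by W -> flip
Dir N: opp run (1,4), next='.' -> no flip
Dir NE: first cell '.' (not opp) -> no flip
Dir W: opp run (2,3) capped by W -> flip
Dir E: first cell '.' (not opp) -> no flip
Dir SW: opp run (3,3), next='.' -> no flip
Dir S: first cell '.' (not opp) -> no flip
Dir SE: first cell '.' (not opp) -> no flip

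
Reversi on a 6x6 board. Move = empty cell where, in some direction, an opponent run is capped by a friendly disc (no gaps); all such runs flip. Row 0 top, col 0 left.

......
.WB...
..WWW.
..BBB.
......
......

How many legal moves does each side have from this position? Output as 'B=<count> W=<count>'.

Answer: B=5 W=8

Derivation:
-- B to move --
(0,0): flips 2 -> legal
(0,1): no bracket -> illegal
(0,2): no bracket -> illegal
(1,0): flips 1 -> legal
(1,3): flips 1 -> legal
(1,4): flips 2 -> legal
(1,5): flips 1 -> legal
(2,0): no bracket -> illegal
(2,1): no bracket -> illegal
(2,5): no bracket -> illegal
(3,1): no bracket -> illegal
(3,5): no bracket -> illegal
B mobility = 5
-- W to move --
(0,1): flips 1 -> legal
(0,2): flips 1 -> legal
(0,3): no bracket -> illegal
(1,3): flips 1 -> legal
(2,1): no bracket -> illegal
(2,5): no bracket -> illegal
(3,1): no bracket -> illegal
(3,5): no bracket -> illegal
(4,1): flips 1 -> legal
(4,2): flips 2 -> legal
(4,3): flips 1 -> legal
(4,4): flips 2 -> legal
(4,5): flips 1 -> legal
W mobility = 8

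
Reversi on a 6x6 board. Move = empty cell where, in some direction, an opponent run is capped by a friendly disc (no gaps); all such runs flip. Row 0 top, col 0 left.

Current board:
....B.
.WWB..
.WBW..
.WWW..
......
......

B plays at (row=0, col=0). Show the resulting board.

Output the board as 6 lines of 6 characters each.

Place B at (0,0); scan 8 dirs for brackets.
Dir NW: edge -> no flip
Dir N: edge -> no flip
Dir NE: edge -> no flip
Dir W: edge -> no flip
Dir E: first cell '.' (not opp) -> no flip
Dir SW: edge -> no flip
Dir S: first cell '.' (not opp) -> no flip
Dir SE: opp run (1,1) capped by B -> flip
All flips: (1,1)

Answer: B...B.
.BWB..
.WBW..
.WWW..
......
......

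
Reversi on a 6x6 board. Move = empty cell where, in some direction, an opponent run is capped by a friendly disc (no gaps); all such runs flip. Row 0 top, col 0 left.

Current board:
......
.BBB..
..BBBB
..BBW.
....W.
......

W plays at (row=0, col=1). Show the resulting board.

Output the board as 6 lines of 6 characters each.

Place W at (0,1); scan 8 dirs for brackets.
Dir NW: edge -> no flip
Dir N: edge -> no flip
Dir NE: edge -> no flip
Dir W: first cell '.' (not opp) -> no flip
Dir E: first cell '.' (not opp) -> no flip
Dir SW: first cell '.' (not opp) -> no flip
Dir S: opp run (1,1), next='.' -> no flip
Dir SE: opp run (1,2) (2,3) capped by W -> flip
All flips: (1,2) (2,3)

Answer: .W....
.BWB..
..BWBB
..BBW.
....W.
......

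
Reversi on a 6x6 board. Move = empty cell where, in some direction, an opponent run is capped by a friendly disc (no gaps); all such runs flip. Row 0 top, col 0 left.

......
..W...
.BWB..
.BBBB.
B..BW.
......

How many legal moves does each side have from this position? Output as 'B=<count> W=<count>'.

Answer: B=8 W=5

Derivation:
-- B to move --
(0,1): flips 1 -> legal
(0,2): flips 2 -> legal
(0,3): flips 1 -> legal
(1,1): flips 1 -> legal
(1,3): flips 1 -> legal
(3,5): no bracket -> illegal
(4,5): flips 1 -> legal
(5,3): no bracket -> illegal
(5,4): flips 1 -> legal
(5,5): flips 1 -> legal
B mobility = 8
-- W to move --
(1,0): no bracket -> illegal
(1,1): no bracket -> illegal
(1,3): no bracket -> illegal
(1,4): no bracket -> illegal
(2,0): flips 1 -> legal
(2,4): flips 2 -> legal
(2,5): no bracket -> illegal
(3,0): flips 1 -> legal
(3,5): no bracket -> illegal
(4,1): no bracket -> illegal
(4,2): flips 2 -> legal
(4,5): flips 2 -> legal
(5,0): no bracket -> illegal
(5,1): no bracket -> illegal
(5,2): no bracket -> illegal
(5,3): no bracket -> illegal
(5,4): no bracket -> illegal
W mobility = 5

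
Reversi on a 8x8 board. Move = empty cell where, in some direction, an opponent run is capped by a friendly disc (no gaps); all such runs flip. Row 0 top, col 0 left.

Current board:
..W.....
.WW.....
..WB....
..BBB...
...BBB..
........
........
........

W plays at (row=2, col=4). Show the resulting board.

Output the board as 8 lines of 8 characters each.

Place W at (2,4); scan 8 dirs for brackets.
Dir NW: first cell '.' (not opp) -> no flip
Dir N: first cell '.' (not opp) -> no flip
Dir NE: first cell '.' (not opp) -> no flip
Dir W: opp run (2,3) capped by W -> flip
Dir E: first cell '.' (not opp) -> no flip
Dir SW: opp run (3,3), next='.' -> no flip
Dir S: opp run (3,4) (4,4), next='.' -> no flip
Dir SE: first cell '.' (not opp) -> no flip
All flips: (2,3)

Answer: ..W.....
.WW.....
..WWW...
..BBB...
...BBB..
........
........
........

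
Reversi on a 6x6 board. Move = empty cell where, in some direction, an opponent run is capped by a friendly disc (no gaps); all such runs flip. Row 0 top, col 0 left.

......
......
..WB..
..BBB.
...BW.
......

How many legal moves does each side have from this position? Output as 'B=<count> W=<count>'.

-- B to move --
(1,1): flips 1 -> legal
(1,2): flips 1 -> legal
(1,3): no bracket -> illegal
(2,1): flips 1 -> legal
(3,1): no bracket -> illegal
(3,5): no bracket -> illegal
(4,5): flips 1 -> legal
(5,3): no bracket -> illegal
(5,4): flips 1 -> legal
(5,5): flips 1 -> legal
B mobility = 6
-- W to move --
(1,2): no bracket -> illegal
(1,3): no bracket -> illegal
(1,4): no bracket -> illegal
(2,1): no bracket -> illegal
(2,4): flips 2 -> legal
(2,5): no bracket -> illegal
(3,1): no bracket -> illegal
(3,5): no bracket -> illegal
(4,1): no bracket -> illegal
(4,2): flips 2 -> legal
(4,5): no bracket -> illegal
(5,2): no bracket -> illegal
(5,3): no bracket -> illegal
(5,4): no bracket -> illegal
W mobility = 2

Answer: B=6 W=2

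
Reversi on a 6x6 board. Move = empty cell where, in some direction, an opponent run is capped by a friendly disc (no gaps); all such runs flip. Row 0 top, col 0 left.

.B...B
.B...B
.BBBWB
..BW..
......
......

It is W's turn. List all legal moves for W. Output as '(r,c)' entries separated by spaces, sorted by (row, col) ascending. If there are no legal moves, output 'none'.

(0,0): flips 2 -> legal
(0,2): no bracket -> illegal
(0,4): no bracket -> illegal
(1,0): no bracket -> illegal
(1,2): no bracket -> illegal
(1,3): flips 1 -> legal
(1,4): no bracket -> illegal
(2,0): flips 3 -> legal
(3,0): no bracket -> illegal
(3,1): flips 1 -> legal
(3,4): no bracket -> illegal
(3,5): no bracket -> illegal
(4,1): no bracket -> illegal
(4,2): no bracket -> illegal
(4,3): no bracket -> illegal

Answer: (0,0) (1,3) (2,0) (3,1)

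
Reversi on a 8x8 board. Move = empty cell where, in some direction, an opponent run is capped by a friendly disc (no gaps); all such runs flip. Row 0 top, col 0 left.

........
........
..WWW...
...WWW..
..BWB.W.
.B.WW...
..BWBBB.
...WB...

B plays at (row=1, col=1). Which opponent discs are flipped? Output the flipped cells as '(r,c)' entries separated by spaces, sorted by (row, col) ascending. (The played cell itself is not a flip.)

Dir NW: first cell '.' (not opp) -> no flip
Dir N: first cell '.' (not opp) -> no flip
Dir NE: first cell '.' (not opp) -> no flip
Dir W: first cell '.' (not opp) -> no flip
Dir E: first cell '.' (not opp) -> no flip
Dir SW: first cell '.' (not opp) -> no flip
Dir S: first cell '.' (not opp) -> no flip
Dir SE: opp run (2,2) (3,3) capped by B -> flip

Answer: (2,2) (3,3)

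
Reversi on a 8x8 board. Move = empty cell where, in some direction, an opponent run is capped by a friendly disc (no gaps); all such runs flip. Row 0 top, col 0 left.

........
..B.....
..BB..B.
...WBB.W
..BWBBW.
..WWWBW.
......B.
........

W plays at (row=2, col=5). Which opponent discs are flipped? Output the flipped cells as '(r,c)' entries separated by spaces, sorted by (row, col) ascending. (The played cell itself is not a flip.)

Answer: (3,4)

Derivation:
Dir NW: first cell '.' (not opp) -> no flip
Dir N: first cell '.' (not opp) -> no flip
Dir NE: first cell '.' (not opp) -> no flip
Dir W: first cell '.' (not opp) -> no flip
Dir E: opp run (2,6), next='.' -> no flip
Dir SW: opp run (3,4) capped by W -> flip
Dir S: opp run (3,5) (4,5) (5,5), next='.' -> no flip
Dir SE: first cell '.' (not opp) -> no flip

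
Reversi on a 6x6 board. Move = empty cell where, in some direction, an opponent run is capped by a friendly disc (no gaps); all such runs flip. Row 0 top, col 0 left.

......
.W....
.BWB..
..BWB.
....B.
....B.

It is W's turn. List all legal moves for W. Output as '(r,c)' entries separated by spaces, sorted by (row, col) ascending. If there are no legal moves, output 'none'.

(1,0): no bracket -> illegal
(1,2): no bracket -> illegal
(1,3): flips 1 -> legal
(1,4): no bracket -> illegal
(2,0): flips 1 -> legal
(2,4): flips 1 -> legal
(2,5): no bracket -> illegal
(3,0): no bracket -> illegal
(3,1): flips 2 -> legal
(3,5): flips 1 -> legal
(4,1): no bracket -> illegal
(4,2): flips 1 -> legal
(4,3): no bracket -> illegal
(4,5): no bracket -> illegal
(5,3): no bracket -> illegal
(5,5): flips 1 -> legal

Answer: (1,3) (2,0) (2,4) (3,1) (3,5) (4,2) (5,5)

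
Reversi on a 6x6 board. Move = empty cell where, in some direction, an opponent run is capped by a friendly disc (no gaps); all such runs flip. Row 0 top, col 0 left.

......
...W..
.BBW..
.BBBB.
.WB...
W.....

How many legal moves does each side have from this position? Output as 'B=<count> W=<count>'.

-- B to move --
(0,2): no bracket -> illegal
(0,3): flips 2 -> legal
(0,4): flips 1 -> legal
(1,2): flips 1 -> legal
(1,4): flips 1 -> legal
(2,4): flips 1 -> legal
(3,0): no bracket -> illegal
(4,0): flips 1 -> legal
(5,1): flips 1 -> legal
(5,2): no bracket -> illegal
B mobility = 7
-- W to move --
(1,0): no bracket -> illegal
(1,1): flips 2 -> legal
(1,2): no bracket -> illegal
(2,0): flips 2 -> legal
(2,4): no bracket -> illegal
(2,5): no bracket -> illegal
(3,0): no bracket -> illegal
(3,5): no bracket -> illegal
(4,0): flips 2 -> legal
(4,3): flips 2 -> legal
(4,4): no bracket -> illegal
(4,5): flips 1 -> legal
(5,1): no bracket -> illegal
(5,2): no bracket -> illegal
(5,3): no bracket -> illegal
W mobility = 5

Answer: B=7 W=5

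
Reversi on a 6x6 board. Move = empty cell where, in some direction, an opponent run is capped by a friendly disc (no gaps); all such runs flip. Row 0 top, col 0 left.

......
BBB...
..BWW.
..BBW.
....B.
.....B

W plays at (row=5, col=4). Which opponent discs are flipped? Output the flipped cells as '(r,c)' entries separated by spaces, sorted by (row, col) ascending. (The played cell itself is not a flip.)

Answer: (4,4)

Derivation:
Dir NW: first cell '.' (not opp) -> no flip
Dir N: opp run (4,4) capped by W -> flip
Dir NE: first cell '.' (not opp) -> no flip
Dir W: first cell '.' (not opp) -> no flip
Dir E: opp run (5,5), next=edge -> no flip
Dir SW: edge -> no flip
Dir S: edge -> no flip
Dir SE: edge -> no flip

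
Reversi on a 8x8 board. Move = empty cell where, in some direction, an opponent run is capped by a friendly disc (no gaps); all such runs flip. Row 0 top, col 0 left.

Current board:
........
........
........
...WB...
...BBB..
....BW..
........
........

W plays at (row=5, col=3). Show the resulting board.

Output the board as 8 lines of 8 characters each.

Answer: ........
........
........
...WB...
...WBB..
...WWW..
........
........

Derivation:
Place W at (5,3); scan 8 dirs for brackets.
Dir NW: first cell '.' (not opp) -> no flip
Dir N: opp run (4,3) capped by W -> flip
Dir NE: opp run (4,4), next='.' -> no flip
Dir W: first cell '.' (not opp) -> no flip
Dir E: opp run (5,4) capped by W -> flip
Dir SW: first cell '.' (not opp) -> no flip
Dir S: first cell '.' (not opp) -> no flip
Dir SE: first cell '.' (not opp) -> no flip
All flips: (4,3) (5,4)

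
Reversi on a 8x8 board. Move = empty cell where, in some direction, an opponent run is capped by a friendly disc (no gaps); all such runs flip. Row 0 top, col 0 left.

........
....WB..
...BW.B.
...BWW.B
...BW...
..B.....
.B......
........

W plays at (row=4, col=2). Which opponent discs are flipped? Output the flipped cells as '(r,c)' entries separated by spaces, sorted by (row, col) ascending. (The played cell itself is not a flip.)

Answer: (3,3) (4,3)

Derivation:
Dir NW: first cell '.' (not opp) -> no flip
Dir N: first cell '.' (not opp) -> no flip
Dir NE: opp run (3,3) capped by W -> flip
Dir W: first cell '.' (not opp) -> no flip
Dir E: opp run (4,3) capped by W -> flip
Dir SW: first cell '.' (not opp) -> no flip
Dir S: opp run (5,2), next='.' -> no flip
Dir SE: first cell '.' (not opp) -> no flip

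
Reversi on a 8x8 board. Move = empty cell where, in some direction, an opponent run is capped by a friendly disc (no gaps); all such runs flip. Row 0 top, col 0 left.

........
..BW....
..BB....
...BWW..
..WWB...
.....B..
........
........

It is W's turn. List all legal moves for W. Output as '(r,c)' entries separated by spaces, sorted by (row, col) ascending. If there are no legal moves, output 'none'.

(0,1): flips 2 -> legal
(0,2): no bracket -> illegal
(0,3): no bracket -> illegal
(1,1): flips 1 -> legal
(1,4): no bracket -> illegal
(2,1): no bracket -> illegal
(2,4): flips 1 -> legal
(3,1): flips 1 -> legal
(3,2): flips 1 -> legal
(4,5): flips 1 -> legal
(4,6): no bracket -> illegal
(5,3): flips 1 -> legal
(5,4): flips 1 -> legal
(5,6): no bracket -> illegal
(6,4): no bracket -> illegal
(6,5): no bracket -> illegal
(6,6): no bracket -> illegal

Answer: (0,1) (1,1) (2,4) (3,1) (3,2) (4,5) (5,3) (5,4)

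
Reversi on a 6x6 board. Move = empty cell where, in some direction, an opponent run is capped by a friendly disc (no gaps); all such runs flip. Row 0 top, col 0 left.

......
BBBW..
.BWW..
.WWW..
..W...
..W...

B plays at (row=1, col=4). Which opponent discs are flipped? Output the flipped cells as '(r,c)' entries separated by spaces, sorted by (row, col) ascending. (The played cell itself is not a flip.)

Answer: (1,3)

Derivation:
Dir NW: first cell '.' (not opp) -> no flip
Dir N: first cell '.' (not opp) -> no flip
Dir NE: first cell '.' (not opp) -> no flip
Dir W: opp run (1,3) capped by B -> flip
Dir E: first cell '.' (not opp) -> no flip
Dir SW: opp run (2,3) (3,2), next='.' -> no flip
Dir S: first cell '.' (not opp) -> no flip
Dir SE: first cell '.' (not opp) -> no flip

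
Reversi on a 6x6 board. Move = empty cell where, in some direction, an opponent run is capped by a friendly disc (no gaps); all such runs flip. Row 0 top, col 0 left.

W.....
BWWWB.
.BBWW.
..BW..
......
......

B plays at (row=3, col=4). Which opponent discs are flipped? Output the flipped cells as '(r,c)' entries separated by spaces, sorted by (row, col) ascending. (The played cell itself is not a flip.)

Dir NW: opp run (2,3) (1,2), next='.' -> no flip
Dir N: opp run (2,4) capped by B -> flip
Dir NE: first cell '.' (not opp) -> no flip
Dir W: opp run (3,3) capped by B -> flip
Dir E: first cell '.' (not opp) -> no flip
Dir SW: first cell '.' (not opp) -> no flip
Dir S: first cell '.' (not opp) -> no flip
Dir SE: first cell '.' (not opp) -> no flip

Answer: (2,4) (3,3)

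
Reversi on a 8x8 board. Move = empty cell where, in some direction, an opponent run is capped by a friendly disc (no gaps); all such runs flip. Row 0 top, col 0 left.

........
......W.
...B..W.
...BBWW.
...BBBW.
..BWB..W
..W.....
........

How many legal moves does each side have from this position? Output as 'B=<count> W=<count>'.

-- B to move --
(0,5): no bracket -> illegal
(0,6): no bracket -> illegal
(0,7): no bracket -> illegal
(1,5): no bracket -> illegal
(1,7): flips 2 -> legal
(2,4): no bracket -> illegal
(2,5): flips 1 -> legal
(2,7): flips 1 -> legal
(3,7): flips 2 -> legal
(4,2): no bracket -> illegal
(4,7): flips 1 -> legal
(5,1): no bracket -> illegal
(5,5): no bracket -> illegal
(5,6): no bracket -> illegal
(6,1): no bracket -> illegal
(6,3): flips 1 -> legal
(6,4): no bracket -> illegal
(6,6): no bracket -> illegal
(6,7): no bracket -> illegal
(7,1): flips 2 -> legal
(7,2): flips 1 -> legal
(7,3): no bracket -> illegal
B mobility = 8
-- W to move --
(1,2): no bracket -> illegal
(1,3): flips 3 -> legal
(1,4): no bracket -> illegal
(2,2): no bracket -> illegal
(2,4): no bracket -> illegal
(2,5): no bracket -> illegal
(3,2): flips 2 -> legal
(4,1): no bracket -> illegal
(4,2): flips 4 -> legal
(5,1): flips 1 -> legal
(5,5): flips 2 -> legal
(5,6): no bracket -> illegal
(6,1): no bracket -> illegal
(6,3): flips 2 -> legal
(6,4): no bracket -> illegal
(6,5): no bracket -> illegal
W mobility = 6

Answer: B=8 W=6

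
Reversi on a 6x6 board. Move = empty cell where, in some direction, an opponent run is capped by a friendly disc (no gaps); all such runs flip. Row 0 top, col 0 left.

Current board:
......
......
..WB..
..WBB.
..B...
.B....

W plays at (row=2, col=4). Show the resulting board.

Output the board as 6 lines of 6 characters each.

Answer: ......
......
..WWW.
..WBB.
..B...
.B....

Derivation:
Place W at (2,4); scan 8 dirs for brackets.
Dir NW: first cell '.' (not opp) -> no flip
Dir N: first cell '.' (not opp) -> no flip
Dir NE: first cell '.' (not opp) -> no flip
Dir W: opp run (2,3) capped by W -> flip
Dir E: first cell '.' (not opp) -> no flip
Dir SW: opp run (3,3) (4,2) (5,1), next=edge -> no flip
Dir S: opp run (3,4), next='.' -> no flip
Dir SE: first cell '.' (not opp) -> no flip
All flips: (2,3)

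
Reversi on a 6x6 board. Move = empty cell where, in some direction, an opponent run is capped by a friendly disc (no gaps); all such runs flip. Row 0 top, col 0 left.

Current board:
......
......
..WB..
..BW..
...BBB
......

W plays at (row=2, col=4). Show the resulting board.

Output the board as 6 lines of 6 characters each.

Place W at (2,4); scan 8 dirs for brackets.
Dir NW: first cell '.' (not opp) -> no flip
Dir N: first cell '.' (not opp) -> no flip
Dir NE: first cell '.' (not opp) -> no flip
Dir W: opp run (2,3) capped by W -> flip
Dir E: first cell '.' (not opp) -> no flip
Dir SW: first cell 'W' (not opp) -> no flip
Dir S: first cell '.' (not opp) -> no flip
Dir SE: first cell '.' (not opp) -> no flip
All flips: (2,3)

Answer: ......
......
..WWW.
..BW..
...BBB
......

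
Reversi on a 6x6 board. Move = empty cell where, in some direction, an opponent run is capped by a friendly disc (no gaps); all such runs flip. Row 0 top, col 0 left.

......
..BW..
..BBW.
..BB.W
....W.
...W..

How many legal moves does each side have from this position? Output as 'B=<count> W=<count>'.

-- B to move --
(0,2): no bracket -> illegal
(0,3): flips 1 -> legal
(0,4): flips 1 -> legal
(1,4): flips 1 -> legal
(1,5): flips 1 -> legal
(2,5): flips 1 -> legal
(3,4): no bracket -> illegal
(4,2): no bracket -> illegal
(4,3): no bracket -> illegal
(4,5): no bracket -> illegal
(5,2): no bracket -> illegal
(5,4): no bracket -> illegal
(5,5): flips 1 -> legal
B mobility = 6
-- W to move --
(0,1): no bracket -> illegal
(0,2): no bracket -> illegal
(0,3): no bracket -> illegal
(1,1): flips 3 -> legal
(1,4): no bracket -> illegal
(2,1): flips 2 -> legal
(3,1): flips 1 -> legal
(3,4): no bracket -> illegal
(4,1): no bracket -> illegal
(4,2): flips 1 -> legal
(4,3): flips 2 -> legal
W mobility = 5

Answer: B=6 W=5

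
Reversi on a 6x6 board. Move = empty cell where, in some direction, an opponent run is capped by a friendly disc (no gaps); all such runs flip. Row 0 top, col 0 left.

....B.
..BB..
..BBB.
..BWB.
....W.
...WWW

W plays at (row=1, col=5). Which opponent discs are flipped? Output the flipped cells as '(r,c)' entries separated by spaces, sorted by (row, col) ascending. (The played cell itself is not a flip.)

Answer: (2,4)

Derivation:
Dir NW: opp run (0,4), next=edge -> no flip
Dir N: first cell '.' (not opp) -> no flip
Dir NE: edge -> no flip
Dir W: first cell '.' (not opp) -> no flip
Dir E: edge -> no flip
Dir SW: opp run (2,4) capped by W -> flip
Dir S: first cell '.' (not opp) -> no flip
Dir SE: edge -> no flip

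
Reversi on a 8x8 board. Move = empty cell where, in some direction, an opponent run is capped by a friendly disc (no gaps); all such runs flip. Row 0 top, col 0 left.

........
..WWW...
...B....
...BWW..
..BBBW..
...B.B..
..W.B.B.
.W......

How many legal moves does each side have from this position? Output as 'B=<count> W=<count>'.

Answer: B=9 W=6

Derivation:
-- B to move --
(0,1): flips 1 -> legal
(0,2): no bracket -> illegal
(0,3): flips 1 -> legal
(0,4): no bracket -> illegal
(0,5): flips 1 -> legal
(1,1): no bracket -> illegal
(1,5): no bracket -> illegal
(2,1): no bracket -> illegal
(2,2): no bracket -> illegal
(2,4): flips 1 -> legal
(2,5): flips 3 -> legal
(2,6): flips 1 -> legal
(3,6): flips 2 -> legal
(4,6): flips 1 -> legal
(5,1): no bracket -> illegal
(5,2): no bracket -> illegal
(5,4): no bracket -> illegal
(5,6): flips 2 -> legal
(6,0): no bracket -> illegal
(6,1): no bracket -> illegal
(6,3): no bracket -> illegal
(7,0): no bracket -> illegal
(7,2): no bracket -> illegal
(7,3): no bracket -> illegal
B mobility = 9
-- W to move --
(2,2): no bracket -> illegal
(2,4): no bracket -> illegal
(3,1): no bracket -> illegal
(3,2): flips 2 -> legal
(4,1): flips 3 -> legal
(4,6): no bracket -> illegal
(5,1): no bracket -> illegal
(5,2): flips 1 -> legal
(5,4): flips 1 -> legal
(5,6): no bracket -> illegal
(5,7): no bracket -> illegal
(6,3): flips 4 -> legal
(6,5): flips 1 -> legal
(6,7): no bracket -> illegal
(7,3): no bracket -> illegal
(7,4): no bracket -> illegal
(7,5): no bracket -> illegal
(7,6): no bracket -> illegal
(7,7): no bracket -> illegal
W mobility = 6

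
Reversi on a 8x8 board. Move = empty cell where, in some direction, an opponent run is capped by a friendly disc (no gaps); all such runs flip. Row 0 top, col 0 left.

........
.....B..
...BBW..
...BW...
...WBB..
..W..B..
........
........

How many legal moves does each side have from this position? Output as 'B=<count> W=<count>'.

Answer: B=4 W=9

Derivation:
-- B to move --
(1,4): no bracket -> illegal
(1,6): no bracket -> illegal
(2,6): flips 1 -> legal
(3,2): no bracket -> illegal
(3,5): flips 2 -> legal
(3,6): no bracket -> illegal
(4,1): no bracket -> illegal
(4,2): flips 1 -> legal
(5,1): no bracket -> illegal
(5,3): flips 1 -> legal
(5,4): no bracket -> illegal
(6,1): no bracket -> illegal
(6,2): no bracket -> illegal
(6,3): no bracket -> illegal
B mobility = 4
-- W to move --
(0,4): no bracket -> illegal
(0,5): flips 1 -> legal
(0,6): no bracket -> illegal
(1,2): flips 1 -> legal
(1,3): flips 2 -> legal
(1,4): flips 1 -> legal
(1,6): no bracket -> illegal
(2,2): flips 2 -> legal
(2,6): no bracket -> illegal
(3,2): flips 1 -> legal
(3,5): no bracket -> illegal
(3,6): no bracket -> illegal
(4,2): no bracket -> illegal
(4,6): flips 2 -> legal
(5,3): no bracket -> illegal
(5,4): flips 1 -> legal
(5,6): flips 1 -> legal
(6,4): no bracket -> illegal
(6,5): no bracket -> illegal
(6,6): no bracket -> illegal
W mobility = 9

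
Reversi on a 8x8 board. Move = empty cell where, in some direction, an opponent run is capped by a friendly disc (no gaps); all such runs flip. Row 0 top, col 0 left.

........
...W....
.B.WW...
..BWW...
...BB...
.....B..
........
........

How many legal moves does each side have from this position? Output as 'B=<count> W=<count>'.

Answer: B=5 W=6

Derivation:
-- B to move --
(0,2): no bracket -> illegal
(0,3): flips 3 -> legal
(0,4): no bracket -> illegal
(1,2): no bracket -> illegal
(1,4): flips 3 -> legal
(1,5): no bracket -> illegal
(2,2): flips 1 -> legal
(2,5): flips 1 -> legal
(3,5): flips 2 -> legal
(4,2): no bracket -> illegal
(4,5): no bracket -> illegal
B mobility = 5
-- W to move --
(1,0): no bracket -> illegal
(1,1): no bracket -> illegal
(1,2): no bracket -> illegal
(2,0): no bracket -> illegal
(2,2): no bracket -> illegal
(3,0): no bracket -> illegal
(3,1): flips 1 -> legal
(3,5): no bracket -> illegal
(4,1): flips 1 -> legal
(4,2): no bracket -> illegal
(4,5): no bracket -> illegal
(4,6): no bracket -> illegal
(5,2): flips 1 -> legal
(5,3): flips 1 -> legal
(5,4): flips 1 -> legal
(5,6): no bracket -> illegal
(6,4): no bracket -> illegal
(6,5): no bracket -> illegal
(6,6): flips 2 -> legal
W mobility = 6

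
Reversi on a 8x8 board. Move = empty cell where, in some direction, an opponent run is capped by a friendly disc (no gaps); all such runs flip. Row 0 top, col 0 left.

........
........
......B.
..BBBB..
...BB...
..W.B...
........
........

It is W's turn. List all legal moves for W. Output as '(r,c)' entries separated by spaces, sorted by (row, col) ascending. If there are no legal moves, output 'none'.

Answer: (2,5)

Derivation:
(1,5): no bracket -> illegal
(1,6): no bracket -> illegal
(1,7): no bracket -> illegal
(2,1): no bracket -> illegal
(2,2): no bracket -> illegal
(2,3): no bracket -> illegal
(2,4): no bracket -> illegal
(2,5): flips 2 -> legal
(2,7): no bracket -> illegal
(3,1): no bracket -> illegal
(3,6): no bracket -> illegal
(3,7): no bracket -> illegal
(4,1): no bracket -> illegal
(4,2): no bracket -> illegal
(4,5): no bracket -> illegal
(4,6): no bracket -> illegal
(5,3): no bracket -> illegal
(5,5): no bracket -> illegal
(6,3): no bracket -> illegal
(6,4): no bracket -> illegal
(6,5): no bracket -> illegal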